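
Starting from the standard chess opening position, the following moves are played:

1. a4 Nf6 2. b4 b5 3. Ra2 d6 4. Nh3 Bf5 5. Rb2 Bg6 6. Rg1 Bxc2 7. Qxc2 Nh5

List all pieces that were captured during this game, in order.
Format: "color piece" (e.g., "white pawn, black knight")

Tracking captures:
  Bxc2: captured white pawn
  Qxc2: captured black bishop

white pawn, black bishop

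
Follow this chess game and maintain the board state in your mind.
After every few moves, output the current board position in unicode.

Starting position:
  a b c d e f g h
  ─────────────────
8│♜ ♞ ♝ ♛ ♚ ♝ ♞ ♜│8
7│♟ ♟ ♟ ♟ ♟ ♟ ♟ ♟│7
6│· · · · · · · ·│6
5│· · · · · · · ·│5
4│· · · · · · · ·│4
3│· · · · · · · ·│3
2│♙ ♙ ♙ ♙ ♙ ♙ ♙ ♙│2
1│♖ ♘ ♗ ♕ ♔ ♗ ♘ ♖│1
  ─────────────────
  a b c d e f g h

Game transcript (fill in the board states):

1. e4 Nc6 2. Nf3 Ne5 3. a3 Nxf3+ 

  a b c d e f g h
  ─────────────────
8│♜ · ♝ ♛ ♚ ♝ ♞ ♜│8
7│♟ ♟ ♟ ♟ ♟ ♟ ♟ ♟│7
6│· · · · · · · ·│6
5│· · · · · · · ·│5
4│· · · · ♙ · · ·│4
3│♙ · · · · ♞ · ·│3
2│· ♙ ♙ ♙ · ♙ ♙ ♙│2
1│♖ ♘ ♗ ♕ ♔ ♗ · ♖│1
  ─────────────────
  a b c d e f g h

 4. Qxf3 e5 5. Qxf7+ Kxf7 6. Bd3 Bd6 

  a b c d e f g h
  ─────────────────
8│♜ · ♝ ♛ · · ♞ ♜│8
7│♟ ♟ ♟ ♟ · ♚ ♟ ♟│7
6│· · · ♝ · · · ·│6
5│· · · · ♟ · · ·│5
4│· · · · ♙ · · ·│4
3│♙ · · ♗ · · · ·│3
2│· ♙ ♙ ♙ · ♙ ♙ ♙│2
1│♖ ♘ ♗ · ♔ · · ♖│1
  ─────────────────
  a b c d e f g h

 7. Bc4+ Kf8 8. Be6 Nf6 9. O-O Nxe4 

  a b c d e f g h
  ─────────────────
8│♜ · ♝ ♛ · ♚ · ♜│8
7│♟ ♟ ♟ ♟ · · ♟ ♟│7
6│· · · ♝ ♗ · · ·│6
5│· · · · ♟ · · ·│5
4│· · · · ♞ · · ·│4
3│♙ · · · · · · ·│3
2│· ♙ ♙ ♙ · ♙ ♙ ♙│2
1│♖ ♘ ♗ · · ♖ ♔ ·│1
  ─────────────────
  a b c d e f g h

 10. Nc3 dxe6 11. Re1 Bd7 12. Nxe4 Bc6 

  a b c d e f g h
  ─────────────────
8│♜ · · ♛ · ♚ · ♜│8
7│♟ ♟ ♟ · · · ♟ ♟│7
6│· · ♝ ♝ ♟ · · ·│6
5│· · · · ♟ · · ·│5
4│· · · · ♘ · · ·│4
3│♙ · · · · · · ·│3
2│· ♙ ♙ ♙ · ♙ ♙ ♙│2
1│♖ · ♗ · ♖ · ♔ ·│1
  ─────────────────
  a b c d e f g h

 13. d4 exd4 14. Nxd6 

  a b c d e f g h
  ─────────────────
8│♜ · · ♛ · ♚ · ♜│8
7│♟ ♟ ♟ · · · ♟ ♟│7
6│· · ♝ ♘ ♟ · · ·│6
5│· · · · · · · ·│5
4│· · · ♟ · · · ·│4
3│♙ · · · · · · ·│3
2│· ♙ ♙ · · ♙ ♙ ♙│2
1│♖ · ♗ · ♖ · ♔ ·│1
  ─────────────────
  a b c d e f g h


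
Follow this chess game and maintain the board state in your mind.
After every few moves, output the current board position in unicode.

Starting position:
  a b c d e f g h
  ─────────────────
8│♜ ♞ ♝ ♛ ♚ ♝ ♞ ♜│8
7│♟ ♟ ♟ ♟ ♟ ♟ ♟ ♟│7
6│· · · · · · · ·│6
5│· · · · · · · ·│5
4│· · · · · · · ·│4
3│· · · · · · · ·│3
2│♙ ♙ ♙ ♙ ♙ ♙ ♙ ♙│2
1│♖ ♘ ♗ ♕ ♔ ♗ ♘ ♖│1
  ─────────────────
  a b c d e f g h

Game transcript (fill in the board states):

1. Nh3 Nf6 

  a b c d e f g h
  ─────────────────
8│♜ ♞ ♝ ♛ ♚ ♝ · ♜│8
7│♟ ♟ ♟ ♟ ♟ ♟ ♟ ♟│7
6│· · · · · ♞ · ·│6
5│· · · · · · · ·│5
4│· · · · · · · ·│4
3│· · · · · · · ♘│3
2│♙ ♙ ♙ ♙ ♙ ♙ ♙ ♙│2
1│♖ ♘ ♗ ♕ ♔ ♗ · ♖│1
  ─────────────────
  a b c d e f g h

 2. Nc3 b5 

  a b c d e f g h
  ─────────────────
8│♜ ♞ ♝ ♛ ♚ ♝ · ♜│8
7│♟ · ♟ ♟ ♟ ♟ ♟ ♟│7
6│· · · · · ♞ · ·│6
5│· ♟ · · · · · ·│5
4│· · · · · · · ·│4
3│· · ♘ · · · · ♘│3
2│♙ ♙ ♙ ♙ ♙ ♙ ♙ ♙│2
1│♖ · ♗ ♕ ♔ ♗ · ♖│1
  ─────────────────
  a b c d e f g h

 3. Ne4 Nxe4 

  a b c d e f g h
  ─────────────────
8│♜ ♞ ♝ ♛ ♚ ♝ · ♜│8
7│♟ · ♟ ♟ ♟ ♟ ♟ ♟│7
6│· · · · · · · ·│6
5│· ♟ · · · · · ·│5
4│· · · · ♞ · · ·│4
3│· · · · · · · ♘│3
2│♙ ♙ ♙ ♙ ♙ ♙ ♙ ♙│2
1│♖ · ♗ ♕ ♔ ♗ · ♖│1
  ─────────────────
  a b c d e f g h



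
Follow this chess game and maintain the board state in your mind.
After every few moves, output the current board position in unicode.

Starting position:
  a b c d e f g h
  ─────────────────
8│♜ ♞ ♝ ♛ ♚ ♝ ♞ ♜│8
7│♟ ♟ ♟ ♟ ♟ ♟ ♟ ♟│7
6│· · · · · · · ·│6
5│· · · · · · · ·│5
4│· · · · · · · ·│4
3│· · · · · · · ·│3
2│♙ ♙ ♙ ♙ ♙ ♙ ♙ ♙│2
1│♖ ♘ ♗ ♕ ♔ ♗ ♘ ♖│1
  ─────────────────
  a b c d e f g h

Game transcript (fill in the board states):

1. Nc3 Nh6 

  a b c d e f g h
  ─────────────────
8│♜ ♞ ♝ ♛ ♚ ♝ · ♜│8
7│♟ ♟ ♟ ♟ ♟ ♟ ♟ ♟│7
6│· · · · · · · ♞│6
5│· · · · · · · ·│5
4│· · · · · · · ·│4
3│· · ♘ · · · · ·│3
2│♙ ♙ ♙ ♙ ♙ ♙ ♙ ♙│2
1│♖ · ♗ ♕ ♔ ♗ ♘ ♖│1
  ─────────────────
  a b c d e f g h

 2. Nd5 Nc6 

  a b c d e f g h
  ─────────────────
8│♜ · ♝ ♛ ♚ ♝ · ♜│8
7│♟ ♟ ♟ ♟ ♟ ♟ ♟ ♟│7
6│· · ♞ · · · · ♞│6
5│· · · ♘ · · · ·│5
4│· · · · · · · ·│4
3│· · · · · · · ·│3
2│♙ ♙ ♙ ♙ ♙ ♙ ♙ ♙│2
1│♖ · ♗ ♕ ♔ ♗ ♘ ♖│1
  ─────────────────
  a b c d e f g h

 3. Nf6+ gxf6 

  a b c d e f g h
  ─────────────────
8│♜ · ♝ ♛ ♚ ♝ · ♜│8
7│♟ ♟ ♟ ♟ ♟ ♟ · ♟│7
6│· · ♞ · · ♟ · ♞│6
5│· · · · · · · ·│5
4│· · · · · · · ·│4
3│· · · · · · · ·│3
2│♙ ♙ ♙ ♙ ♙ ♙ ♙ ♙│2
1│♖ · ♗ ♕ ♔ ♗ ♘ ♖│1
  ─────────────────
  a b c d e f g h

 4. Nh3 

  a b c d e f g h
  ─────────────────
8│♜ · ♝ ♛ ♚ ♝ · ♜│8
7│♟ ♟ ♟ ♟ ♟ ♟ · ♟│7
6│· · ♞ · · ♟ · ♞│6
5│· · · · · · · ·│5
4│· · · · · · · ·│4
3│· · · · · · · ♘│3
2│♙ ♙ ♙ ♙ ♙ ♙ ♙ ♙│2
1│♖ · ♗ ♕ ♔ ♗ · ♖│1
  ─────────────────
  a b c d e f g h


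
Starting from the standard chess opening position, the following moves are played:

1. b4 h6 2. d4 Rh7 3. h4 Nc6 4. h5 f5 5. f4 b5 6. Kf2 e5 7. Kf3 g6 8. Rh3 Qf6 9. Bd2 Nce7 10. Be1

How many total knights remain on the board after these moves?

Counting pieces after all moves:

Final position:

  a b c d e f g h
  ─────────────────
8│♜ · ♝ · ♚ ♝ ♞ ·│8
7│♟ · ♟ ♟ ♞ · · ♜│7
6│· · · · · ♛ ♟ ♟│6
5│· ♟ · · ♟ ♟ · ♙│5
4│· ♙ · ♙ · ♙ · ·│4
3│· · · · · ♔ · ♖│3
2│♙ · ♙ · ♙ · ♙ ·│2
1│♖ ♘ · ♕ ♗ ♗ ♘ ·│1
  ─────────────────
  a b c d e f g h


4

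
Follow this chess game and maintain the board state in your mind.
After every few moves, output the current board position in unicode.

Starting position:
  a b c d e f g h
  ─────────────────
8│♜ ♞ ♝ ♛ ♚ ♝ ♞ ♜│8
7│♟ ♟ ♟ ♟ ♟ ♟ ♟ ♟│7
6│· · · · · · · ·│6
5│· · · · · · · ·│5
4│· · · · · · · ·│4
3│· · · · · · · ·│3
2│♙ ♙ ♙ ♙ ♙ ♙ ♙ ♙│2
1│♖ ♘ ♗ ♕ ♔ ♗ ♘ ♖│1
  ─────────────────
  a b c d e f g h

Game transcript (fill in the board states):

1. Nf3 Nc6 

  a b c d e f g h
  ─────────────────
8│♜ · ♝ ♛ ♚ ♝ ♞ ♜│8
7│♟ ♟ ♟ ♟ ♟ ♟ ♟ ♟│7
6│· · ♞ · · · · ·│6
5│· · · · · · · ·│5
4│· · · · · · · ·│4
3│· · · · · ♘ · ·│3
2│♙ ♙ ♙ ♙ ♙ ♙ ♙ ♙│2
1│♖ ♘ ♗ ♕ ♔ ♗ · ♖│1
  ─────────────────
  a b c d e f g h

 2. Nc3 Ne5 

  a b c d e f g h
  ─────────────────
8│♜ · ♝ ♛ ♚ ♝ ♞ ♜│8
7│♟ ♟ ♟ ♟ ♟ ♟ ♟ ♟│7
6│· · · · · · · ·│6
5│· · · · ♞ · · ·│5
4│· · · · · · · ·│4
3│· · ♘ · · ♘ · ·│3
2│♙ ♙ ♙ ♙ ♙ ♙ ♙ ♙│2
1│♖ · ♗ ♕ ♔ ♗ · ♖│1
  ─────────────────
  a b c d e f g h

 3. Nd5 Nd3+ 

  a b c d e f g h
  ─────────────────
8│♜ · ♝ ♛ ♚ ♝ ♞ ♜│8
7│♟ ♟ ♟ ♟ ♟ ♟ ♟ ♟│7
6│· · · · · · · ·│6
5│· · · ♘ · · · ·│5
4│· · · · · · · ·│4
3│· · · ♞ · ♘ · ·│3
2│♙ ♙ ♙ ♙ ♙ ♙ ♙ ♙│2
1│♖ · ♗ ♕ ♔ ♗ · ♖│1
  ─────────────────
  a b c d e f g h



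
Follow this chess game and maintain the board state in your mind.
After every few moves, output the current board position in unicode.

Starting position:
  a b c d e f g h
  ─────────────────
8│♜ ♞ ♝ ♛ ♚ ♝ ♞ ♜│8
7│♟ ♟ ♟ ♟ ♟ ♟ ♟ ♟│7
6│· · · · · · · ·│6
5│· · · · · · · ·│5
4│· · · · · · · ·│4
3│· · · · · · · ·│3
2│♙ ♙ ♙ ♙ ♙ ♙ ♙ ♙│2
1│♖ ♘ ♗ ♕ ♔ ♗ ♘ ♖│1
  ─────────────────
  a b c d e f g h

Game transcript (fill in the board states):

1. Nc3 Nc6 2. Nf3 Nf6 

  a b c d e f g h
  ─────────────────
8│♜ · ♝ ♛ ♚ ♝ · ♜│8
7│♟ ♟ ♟ ♟ ♟ ♟ ♟ ♟│7
6│· · ♞ · · ♞ · ·│6
5│· · · · · · · ·│5
4│· · · · · · · ·│4
3│· · ♘ · · ♘ · ·│3
2│♙ ♙ ♙ ♙ ♙ ♙ ♙ ♙│2
1│♖ · ♗ ♕ ♔ ♗ · ♖│1
  ─────────────────
  a b c d e f g h

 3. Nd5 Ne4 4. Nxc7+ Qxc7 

  a b c d e f g h
  ─────────────────
8│♜ · ♝ · ♚ ♝ · ♜│8
7│♟ ♟ ♛ ♟ ♟ ♟ ♟ ♟│7
6│· · ♞ · · · · ·│6
5│· · · · · · · ·│5
4│· · · · ♞ · · ·│4
3│· · · · · ♘ · ·│3
2│♙ ♙ ♙ ♙ ♙ ♙ ♙ ♙│2
1│♖ · ♗ ♕ ♔ ♗ · ♖│1
  ─────────────────
  a b c d e f g h

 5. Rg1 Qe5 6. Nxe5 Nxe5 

  a b c d e f g h
  ─────────────────
8│♜ · ♝ · ♚ ♝ · ♜│8
7│♟ ♟ · ♟ ♟ ♟ ♟ ♟│7
6│· · · · · · · ·│6
5│· · · · ♞ · · ·│5
4│· · · · ♞ · · ·│4
3│· · · · · · · ·│3
2│♙ ♙ ♙ ♙ ♙ ♙ ♙ ♙│2
1│♖ · ♗ ♕ ♔ ♗ ♖ ·│1
  ─────────────────
  a b c d e f g h

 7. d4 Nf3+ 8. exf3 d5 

  a b c d e f g h
  ─────────────────
8│♜ · ♝ · ♚ ♝ · ♜│8
7│♟ ♟ · · ♟ ♟ ♟ ♟│7
6│· · · · · · · ·│6
5│· · · ♟ · · · ·│5
4│· · · ♙ ♞ · · ·│4
3│· · · · · ♙ · ·│3
2│♙ ♙ ♙ · · ♙ ♙ ♙│2
1│♖ · ♗ ♕ ♔ ♗ ♖ ·│1
  ─────────────────
  a b c d e f g h

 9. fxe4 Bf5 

  a b c d e f g h
  ─────────────────
8│♜ · · · ♚ ♝ · ♜│8
7│♟ ♟ · · ♟ ♟ ♟ ♟│7
6│· · · · · · · ·│6
5│· · · ♟ · ♝ · ·│5
4│· · · ♙ ♙ · · ·│4
3│· · · · · · · ·│3
2│♙ ♙ ♙ · · ♙ ♙ ♙│2
1│♖ · ♗ ♕ ♔ ♗ ♖ ·│1
  ─────────────────
  a b c d e f g h


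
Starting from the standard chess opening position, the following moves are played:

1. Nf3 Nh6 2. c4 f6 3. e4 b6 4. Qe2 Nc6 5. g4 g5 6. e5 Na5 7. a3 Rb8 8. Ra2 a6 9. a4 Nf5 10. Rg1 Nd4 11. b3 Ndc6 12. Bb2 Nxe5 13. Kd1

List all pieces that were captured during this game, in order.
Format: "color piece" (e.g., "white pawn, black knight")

Tracking captures:
  Nxe5: captured white pawn

white pawn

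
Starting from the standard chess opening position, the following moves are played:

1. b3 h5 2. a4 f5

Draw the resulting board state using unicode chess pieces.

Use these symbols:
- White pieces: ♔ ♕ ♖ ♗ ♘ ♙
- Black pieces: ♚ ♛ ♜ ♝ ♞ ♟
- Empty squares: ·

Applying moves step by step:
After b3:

♜ ♞ ♝ ♛ ♚ ♝ ♞ ♜
♟ ♟ ♟ ♟ ♟ ♟ ♟ ♟
· · · · · · · ·
· · · · · · · ·
· · · · · · · ·
· ♙ · · · · · ·
♙ · ♙ ♙ ♙ ♙ ♙ ♙
♖ ♘ ♗ ♕ ♔ ♗ ♘ ♖


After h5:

♜ ♞ ♝ ♛ ♚ ♝ ♞ ♜
♟ ♟ ♟ ♟ ♟ ♟ ♟ ·
· · · · · · · ·
· · · · · · · ♟
· · · · · · · ·
· ♙ · · · · · ·
♙ · ♙ ♙ ♙ ♙ ♙ ♙
♖ ♘ ♗ ♕ ♔ ♗ ♘ ♖


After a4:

♜ ♞ ♝ ♛ ♚ ♝ ♞ ♜
♟ ♟ ♟ ♟ ♟ ♟ ♟ ·
· · · · · · · ·
· · · · · · · ♟
♙ · · · · · · ·
· ♙ · · · · · ·
· · ♙ ♙ ♙ ♙ ♙ ♙
♖ ♘ ♗ ♕ ♔ ♗ ♘ ♖


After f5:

♜ ♞ ♝ ♛ ♚ ♝ ♞ ♜
♟ ♟ ♟ ♟ ♟ · ♟ ·
· · · · · · · ·
· · · · · ♟ · ♟
♙ · · · · · · ·
· ♙ · · · · · ·
· · ♙ ♙ ♙ ♙ ♙ ♙
♖ ♘ ♗ ♕ ♔ ♗ ♘ ♖



  a b c d e f g h
  ─────────────────
8│♜ ♞ ♝ ♛ ♚ ♝ ♞ ♜│8
7│♟ ♟ ♟ ♟ ♟ · ♟ ·│7
6│· · · · · · · ·│6
5│· · · · · ♟ · ♟│5
4│♙ · · · · · · ·│4
3│· ♙ · · · · · ·│3
2│· · ♙ ♙ ♙ ♙ ♙ ♙│2
1│♖ ♘ ♗ ♕ ♔ ♗ ♘ ♖│1
  ─────────────────
  a b c d e f g h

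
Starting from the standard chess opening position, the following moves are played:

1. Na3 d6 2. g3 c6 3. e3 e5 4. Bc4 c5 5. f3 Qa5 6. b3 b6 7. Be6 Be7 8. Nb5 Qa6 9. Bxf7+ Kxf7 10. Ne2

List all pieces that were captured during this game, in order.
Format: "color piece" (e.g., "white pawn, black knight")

Tracking captures:
  Bxf7+: captured black pawn
  Kxf7: captured white bishop

black pawn, white bishop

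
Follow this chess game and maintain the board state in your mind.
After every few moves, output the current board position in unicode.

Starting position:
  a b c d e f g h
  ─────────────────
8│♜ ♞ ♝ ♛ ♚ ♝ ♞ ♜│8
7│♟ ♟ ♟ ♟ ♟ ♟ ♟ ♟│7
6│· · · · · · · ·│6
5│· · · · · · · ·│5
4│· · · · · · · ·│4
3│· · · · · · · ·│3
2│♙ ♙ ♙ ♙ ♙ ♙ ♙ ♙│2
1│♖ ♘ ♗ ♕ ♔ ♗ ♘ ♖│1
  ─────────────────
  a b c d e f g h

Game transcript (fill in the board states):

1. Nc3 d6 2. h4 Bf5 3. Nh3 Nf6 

  a b c d e f g h
  ─────────────────
8│♜ ♞ · ♛ ♚ ♝ · ♜│8
7│♟ ♟ ♟ · ♟ ♟ ♟ ♟│7
6│· · · ♟ · ♞ · ·│6
5│· · · · · ♝ · ·│5
4│· · · · · · · ♙│4
3│· · ♘ · · · · ♘│3
2│♙ ♙ ♙ ♙ ♙ ♙ ♙ ·│2
1│♖ · ♗ ♕ ♔ ♗ · ♖│1
  ─────────────────
  a b c d e f g h

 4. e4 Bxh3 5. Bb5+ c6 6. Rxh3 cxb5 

  a b c d e f g h
  ─────────────────
8│♜ ♞ · ♛ ♚ ♝ · ♜│8
7│♟ ♟ · · ♟ ♟ ♟ ♟│7
6│· · · ♟ · ♞ · ·│6
5│· ♟ · · · · · ·│5
4│· · · · ♙ · · ♙│4
3│· · ♘ · · · · ♖│3
2│♙ ♙ ♙ ♙ · ♙ ♙ ·│2
1│♖ · ♗ ♕ ♔ · · ·│1
  ─────────────────
  a b c d e f g h

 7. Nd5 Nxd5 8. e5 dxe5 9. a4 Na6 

  a b c d e f g h
  ─────────────────
8│♜ · · ♛ ♚ ♝ · ♜│8
7│♟ ♟ · · ♟ ♟ ♟ ♟│7
6│♞ · · · · · · ·│6
5│· ♟ · ♞ ♟ · · ·│5
4│♙ · · · · · · ♙│4
3│· · · · · · · ♖│3
2│· ♙ ♙ ♙ · ♙ ♙ ·│2
1│♖ · ♗ ♕ ♔ · · ·│1
  ─────────────────
  a b c d e f g h

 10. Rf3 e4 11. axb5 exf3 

  a b c d e f g h
  ─────────────────
8│♜ · · ♛ ♚ ♝ · ♜│8
7│♟ ♟ · · ♟ ♟ ♟ ♟│7
6│♞ · · · · · · ·│6
5│· ♙ · ♞ · · · ·│5
4│· · · · · · · ♙│4
3│· · · · · ♟ · ·│3
2│· ♙ ♙ ♙ · ♙ ♙ ·│2
1│♖ · ♗ ♕ ♔ · · ·│1
  ─────────────────
  a b c d e f g h


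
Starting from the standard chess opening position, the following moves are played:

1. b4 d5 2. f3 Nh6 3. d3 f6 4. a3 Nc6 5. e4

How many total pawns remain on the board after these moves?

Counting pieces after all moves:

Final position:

  a b c d e f g h
  ─────────────────
8│♜ · ♝ ♛ ♚ ♝ · ♜│8
7│♟ ♟ ♟ · ♟ · ♟ ♟│7
6│· · ♞ · · ♟ · ♞│6
5│· · · ♟ · · · ·│5
4│· ♙ · · ♙ · · ·│4
3│♙ · · ♙ · ♙ · ·│3
2│· · ♙ · · · ♙ ♙│2
1│♖ ♘ ♗ ♕ ♔ ♗ ♘ ♖│1
  ─────────────────
  a b c d e f g h


16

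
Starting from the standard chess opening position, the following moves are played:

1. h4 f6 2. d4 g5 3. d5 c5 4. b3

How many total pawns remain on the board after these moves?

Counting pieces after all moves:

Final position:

  a b c d e f g h
  ─────────────────
8│♜ ♞ ♝ ♛ ♚ ♝ ♞ ♜│8
7│♟ ♟ · ♟ ♟ · · ♟│7
6│· · · · · ♟ · ·│6
5│· · ♟ ♙ · · ♟ ·│5
4│· · · · · · · ♙│4
3│· ♙ · · · · · ·│3
2│♙ · ♙ · ♙ ♙ ♙ ·│2
1│♖ ♘ ♗ ♕ ♔ ♗ ♘ ♖│1
  ─────────────────
  a b c d e f g h


16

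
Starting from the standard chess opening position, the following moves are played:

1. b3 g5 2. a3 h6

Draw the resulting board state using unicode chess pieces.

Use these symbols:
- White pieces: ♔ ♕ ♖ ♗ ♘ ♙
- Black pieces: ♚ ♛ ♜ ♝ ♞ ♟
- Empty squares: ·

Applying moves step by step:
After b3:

♜ ♞ ♝ ♛ ♚ ♝ ♞ ♜
♟ ♟ ♟ ♟ ♟ ♟ ♟ ♟
· · · · · · · ·
· · · · · · · ·
· · · · · · · ·
· ♙ · · · · · ·
♙ · ♙ ♙ ♙ ♙ ♙ ♙
♖ ♘ ♗ ♕ ♔ ♗ ♘ ♖


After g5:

♜ ♞ ♝ ♛ ♚ ♝ ♞ ♜
♟ ♟ ♟ ♟ ♟ ♟ · ♟
· · · · · · · ·
· · · · · · ♟ ·
· · · · · · · ·
· ♙ · · · · · ·
♙ · ♙ ♙ ♙ ♙ ♙ ♙
♖ ♘ ♗ ♕ ♔ ♗ ♘ ♖


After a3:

♜ ♞ ♝ ♛ ♚ ♝ ♞ ♜
♟ ♟ ♟ ♟ ♟ ♟ · ♟
· · · · · · · ·
· · · · · · ♟ ·
· · · · · · · ·
♙ ♙ · · · · · ·
· · ♙ ♙ ♙ ♙ ♙ ♙
♖ ♘ ♗ ♕ ♔ ♗ ♘ ♖


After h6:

♜ ♞ ♝ ♛ ♚ ♝ ♞ ♜
♟ ♟ ♟ ♟ ♟ ♟ · ·
· · · · · · · ♟
· · · · · · ♟ ·
· · · · · · · ·
♙ ♙ · · · · · ·
· · ♙ ♙ ♙ ♙ ♙ ♙
♖ ♘ ♗ ♕ ♔ ♗ ♘ ♖



  a b c d e f g h
  ─────────────────
8│♜ ♞ ♝ ♛ ♚ ♝ ♞ ♜│8
7│♟ ♟ ♟ ♟ ♟ ♟ · ·│7
6│· · · · · · · ♟│6
5│· · · · · · ♟ ·│5
4│· · · · · · · ·│4
3│♙ ♙ · · · · · ·│3
2│· · ♙ ♙ ♙ ♙ ♙ ♙│2
1│♖ ♘ ♗ ♕ ♔ ♗ ♘ ♖│1
  ─────────────────
  a b c d e f g h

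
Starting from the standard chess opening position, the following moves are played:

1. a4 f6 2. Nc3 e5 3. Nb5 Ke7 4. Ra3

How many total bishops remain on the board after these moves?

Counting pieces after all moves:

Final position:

  a b c d e f g h
  ─────────────────
8│♜ ♞ ♝ ♛ · ♝ ♞ ♜│8
7│♟ ♟ ♟ ♟ ♚ · ♟ ♟│7
6│· · · · · ♟ · ·│6
5│· ♘ · · ♟ · · ·│5
4│♙ · · · · · · ·│4
3│♖ · · · · · · ·│3
2│· ♙ ♙ ♙ ♙ ♙ ♙ ♙│2
1│· · ♗ ♕ ♔ ♗ ♘ ♖│1
  ─────────────────
  a b c d e f g h


4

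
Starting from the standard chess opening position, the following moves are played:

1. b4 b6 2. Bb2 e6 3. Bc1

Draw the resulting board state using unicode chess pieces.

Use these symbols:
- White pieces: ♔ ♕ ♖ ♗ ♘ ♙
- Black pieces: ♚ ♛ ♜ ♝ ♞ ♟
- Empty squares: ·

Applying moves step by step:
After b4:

♜ ♞ ♝ ♛ ♚ ♝ ♞ ♜
♟ ♟ ♟ ♟ ♟ ♟ ♟ ♟
· · · · · · · ·
· · · · · · · ·
· ♙ · · · · · ·
· · · · · · · ·
♙ · ♙ ♙ ♙ ♙ ♙ ♙
♖ ♘ ♗ ♕ ♔ ♗ ♘ ♖


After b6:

♜ ♞ ♝ ♛ ♚ ♝ ♞ ♜
♟ · ♟ ♟ ♟ ♟ ♟ ♟
· ♟ · · · · · ·
· · · · · · · ·
· ♙ · · · · · ·
· · · · · · · ·
♙ · ♙ ♙ ♙ ♙ ♙ ♙
♖ ♘ ♗ ♕ ♔ ♗ ♘ ♖


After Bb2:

♜ ♞ ♝ ♛ ♚ ♝ ♞ ♜
♟ · ♟ ♟ ♟ ♟ ♟ ♟
· ♟ · · · · · ·
· · · · · · · ·
· ♙ · · · · · ·
· · · · · · · ·
♙ ♗ ♙ ♙ ♙ ♙ ♙ ♙
♖ ♘ · ♕ ♔ ♗ ♘ ♖


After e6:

♜ ♞ ♝ ♛ ♚ ♝ ♞ ♜
♟ · ♟ ♟ · ♟ ♟ ♟
· ♟ · · ♟ · · ·
· · · · · · · ·
· ♙ · · · · · ·
· · · · · · · ·
♙ ♗ ♙ ♙ ♙ ♙ ♙ ♙
♖ ♘ · ♕ ♔ ♗ ♘ ♖


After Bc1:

♜ ♞ ♝ ♛ ♚ ♝ ♞ ♜
♟ · ♟ ♟ · ♟ ♟ ♟
· ♟ · · ♟ · · ·
· · · · · · · ·
· ♙ · · · · · ·
· · · · · · · ·
♙ · ♙ ♙ ♙ ♙ ♙ ♙
♖ ♘ ♗ ♕ ♔ ♗ ♘ ♖



  a b c d e f g h
  ─────────────────
8│♜ ♞ ♝ ♛ ♚ ♝ ♞ ♜│8
7│♟ · ♟ ♟ · ♟ ♟ ♟│7
6│· ♟ · · ♟ · · ·│6
5│· · · · · · · ·│5
4│· ♙ · · · · · ·│4
3│· · · · · · · ·│3
2│♙ · ♙ ♙ ♙ ♙ ♙ ♙│2
1│♖ ♘ ♗ ♕ ♔ ♗ ♘ ♖│1
  ─────────────────
  a b c d e f g h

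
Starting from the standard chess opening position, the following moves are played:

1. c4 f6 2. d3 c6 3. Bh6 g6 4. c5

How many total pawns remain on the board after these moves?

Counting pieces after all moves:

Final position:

  a b c d e f g h
  ─────────────────
8│♜ ♞ ♝ ♛ ♚ ♝ ♞ ♜│8
7│♟ ♟ · ♟ ♟ · · ♟│7
6│· · ♟ · · ♟ ♟ ♗│6
5│· · ♙ · · · · ·│5
4│· · · · · · · ·│4
3│· · · ♙ · · · ·│3
2│♙ ♙ · · ♙ ♙ ♙ ♙│2
1│♖ ♘ · ♕ ♔ ♗ ♘ ♖│1
  ─────────────────
  a b c d e f g h


16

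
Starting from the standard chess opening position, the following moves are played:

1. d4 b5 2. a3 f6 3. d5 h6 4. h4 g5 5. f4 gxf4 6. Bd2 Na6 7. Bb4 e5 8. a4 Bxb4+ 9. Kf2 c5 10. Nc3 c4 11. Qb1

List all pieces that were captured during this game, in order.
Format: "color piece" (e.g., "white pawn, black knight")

Tracking captures:
  gxf4: captured white pawn
  Bxb4+: captured white bishop

white pawn, white bishop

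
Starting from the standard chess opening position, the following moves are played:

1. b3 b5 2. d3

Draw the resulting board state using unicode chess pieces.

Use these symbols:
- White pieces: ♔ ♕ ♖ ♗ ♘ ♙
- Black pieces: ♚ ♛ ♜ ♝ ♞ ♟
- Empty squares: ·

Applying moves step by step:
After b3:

♜ ♞ ♝ ♛ ♚ ♝ ♞ ♜
♟ ♟ ♟ ♟ ♟ ♟ ♟ ♟
· · · · · · · ·
· · · · · · · ·
· · · · · · · ·
· ♙ · · · · · ·
♙ · ♙ ♙ ♙ ♙ ♙ ♙
♖ ♘ ♗ ♕ ♔ ♗ ♘ ♖


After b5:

♜ ♞ ♝ ♛ ♚ ♝ ♞ ♜
♟ · ♟ ♟ ♟ ♟ ♟ ♟
· · · · · · · ·
· ♟ · · · · · ·
· · · · · · · ·
· ♙ · · · · · ·
♙ · ♙ ♙ ♙ ♙ ♙ ♙
♖ ♘ ♗ ♕ ♔ ♗ ♘ ♖


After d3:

♜ ♞ ♝ ♛ ♚ ♝ ♞ ♜
♟ · ♟ ♟ ♟ ♟ ♟ ♟
· · · · · · · ·
· ♟ · · · · · ·
· · · · · · · ·
· ♙ · ♙ · · · ·
♙ · ♙ · ♙ ♙ ♙ ♙
♖ ♘ ♗ ♕ ♔ ♗ ♘ ♖



  a b c d e f g h
  ─────────────────
8│♜ ♞ ♝ ♛ ♚ ♝ ♞ ♜│8
7│♟ · ♟ ♟ ♟ ♟ ♟ ♟│7
6│· · · · · · · ·│6
5│· ♟ · · · · · ·│5
4│· · · · · · · ·│4
3│· ♙ · ♙ · · · ·│3
2│♙ · ♙ · ♙ ♙ ♙ ♙│2
1│♖ ♘ ♗ ♕ ♔ ♗ ♘ ♖│1
  ─────────────────
  a b c d e f g h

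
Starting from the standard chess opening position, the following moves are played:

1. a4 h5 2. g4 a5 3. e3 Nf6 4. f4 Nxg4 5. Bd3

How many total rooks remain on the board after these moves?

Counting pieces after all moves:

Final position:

  a b c d e f g h
  ─────────────────
8│♜ ♞ ♝ ♛ ♚ ♝ · ♜│8
7│· ♟ ♟ ♟ ♟ ♟ ♟ ·│7
6│· · · · · · · ·│6
5│♟ · · · · · · ♟│5
4│♙ · · · · ♙ ♞ ·│4
3│· · · ♗ ♙ · · ·│3
2│· ♙ ♙ ♙ · · · ♙│2
1│♖ ♘ ♗ ♕ ♔ · ♘ ♖│1
  ─────────────────
  a b c d e f g h


4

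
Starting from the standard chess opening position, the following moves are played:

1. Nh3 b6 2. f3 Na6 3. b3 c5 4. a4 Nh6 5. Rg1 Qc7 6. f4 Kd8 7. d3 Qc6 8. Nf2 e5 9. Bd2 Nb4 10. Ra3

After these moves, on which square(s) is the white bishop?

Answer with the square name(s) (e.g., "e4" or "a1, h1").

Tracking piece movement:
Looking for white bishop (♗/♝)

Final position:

  a b c d e f g h
  ─────────────────
8│♜ · ♝ ♚ · ♝ · ♜│8
7│♟ · · ♟ · ♟ ♟ ♟│7
6│· ♟ ♛ · · · · ♞│6
5│· · ♟ · ♟ · · ·│5
4│♙ ♞ · · · ♙ · ·│4
3│♖ ♙ · ♙ · · · ·│3
2│· · ♙ ♗ ♙ ♘ ♙ ♙│2
1│· ♘ · ♕ ♔ ♗ ♖ ·│1
  ─────────────────
  a b c d e f g h


d2, f1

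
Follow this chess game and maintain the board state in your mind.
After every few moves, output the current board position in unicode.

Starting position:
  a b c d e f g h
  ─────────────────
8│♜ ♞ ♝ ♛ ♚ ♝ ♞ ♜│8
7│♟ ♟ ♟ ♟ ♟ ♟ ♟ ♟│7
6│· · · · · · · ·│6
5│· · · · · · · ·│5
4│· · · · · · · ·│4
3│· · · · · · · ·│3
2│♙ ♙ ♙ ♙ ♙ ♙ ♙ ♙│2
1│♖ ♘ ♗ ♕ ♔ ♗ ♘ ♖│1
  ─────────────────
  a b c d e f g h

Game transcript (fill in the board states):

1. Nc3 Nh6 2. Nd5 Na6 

  a b c d e f g h
  ─────────────────
8│♜ · ♝ ♛ ♚ ♝ · ♜│8
7│♟ ♟ ♟ ♟ ♟ ♟ ♟ ♟│7
6│♞ · · · · · · ♞│6
5│· · · ♘ · · · ·│5
4│· · · · · · · ·│4
3│· · · · · · · ·│3
2│♙ ♙ ♙ ♙ ♙ ♙ ♙ ♙│2
1│♖ · ♗ ♕ ♔ ♗ ♘ ♖│1
  ─────────────────
  a b c d e f g h

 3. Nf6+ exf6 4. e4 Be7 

  a b c d e f g h
  ─────────────────
8│♜ · ♝ ♛ ♚ · · ♜│8
7│♟ ♟ ♟ ♟ ♝ ♟ ♟ ♟│7
6│♞ · · · · ♟ · ♞│6
5│· · · · · · · ·│5
4│· · · · ♙ · · ·│4
3│· · · · · · · ·│3
2│♙ ♙ ♙ ♙ · ♙ ♙ ♙│2
1│♖ · ♗ ♕ ♔ ♗ ♘ ♖│1
  ─────────────────
  a b c d e f g h

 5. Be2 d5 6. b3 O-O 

  a b c d e f g h
  ─────────────────
8│♜ · ♝ ♛ · ♜ ♚ ·│8
7│♟ ♟ ♟ · ♝ ♟ ♟ ♟│7
6│♞ · · · · ♟ · ♞│6
5│· · · ♟ · · · ·│5
4│· · · · ♙ · · ·│4
3│· ♙ · · · · · ·│3
2│♙ · ♙ ♙ ♗ ♙ ♙ ♙│2
1│♖ · ♗ ♕ ♔ · ♘ ♖│1
  ─────────────────
  a b c d e f g h

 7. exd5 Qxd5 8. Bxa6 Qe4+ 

  a b c d e f g h
  ─────────────────
8│♜ · ♝ · · ♜ ♚ ·│8
7│♟ ♟ ♟ · ♝ ♟ ♟ ♟│7
6│♗ · · · · ♟ · ♞│6
5│· · · · · · · ·│5
4│· · · · ♛ · · ·│4
3│· ♙ · · · · · ·│3
2│♙ · ♙ ♙ · ♙ ♙ ♙│2
1│♖ · ♗ ♕ ♔ · ♘ ♖│1
  ─────────────────
  a b c d e f g h

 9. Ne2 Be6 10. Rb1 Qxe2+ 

  a b c d e f g h
  ─────────────────
8│♜ · · · · ♜ ♚ ·│8
7│♟ ♟ ♟ · ♝ ♟ ♟ ♟│7
6│♗ · · · ♝ ♟ · ♞│6
5│· · · · · · · ·│5
4│· · · · · · · ·│4
3│· ♙ · · · · · ·│3
2│♙ · ♙ ♙ ♛ ♙ ♙ ♙│2
1│· ♖ ♗ ♕ ♔ · · ♖│1
  ─────────────────
  a b c d e f g h



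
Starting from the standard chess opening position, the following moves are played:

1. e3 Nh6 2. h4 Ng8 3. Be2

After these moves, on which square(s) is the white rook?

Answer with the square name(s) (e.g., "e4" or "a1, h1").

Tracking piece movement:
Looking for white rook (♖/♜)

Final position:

  a b c d e f g h
  ─────────────────
8│♜ ♞ ♝ ♛ ♚ ♝ ♞ ♜│8
7│♟ ♟ ♟ ♟ ♟ ♟ ♟ ♟│7
6│· · · · · · · ·│6
5│· · · · · · · ·│5
4│· · · · · · · ♙│4
3│· · · · ♙ · · ·│3
2│♙ ♙ ♙ ♙ ♗ ♙ ♙ ·│2
1│♖ ♘ ♗ ♕ ♔ · ♘ ♖│1
  ─────────────────
  a b c d e f g h


a1, h1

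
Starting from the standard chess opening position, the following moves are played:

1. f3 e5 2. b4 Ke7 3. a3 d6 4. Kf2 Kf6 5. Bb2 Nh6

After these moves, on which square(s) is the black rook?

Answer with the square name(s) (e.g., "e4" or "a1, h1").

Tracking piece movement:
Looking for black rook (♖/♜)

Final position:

  a b c d e f g h
  ─────────────────
8│♜ ♞ ♝ ♛ · ♝ · ♜│8
7│♟ ♟ ♟ · · ♟ ♟ ♟│7
6│· · · ♟ · ♚ · ♞│6
5│· · · · ♟ · · ·│5
4│· ♙ · · · · · ·│4
3│♙ · · · · ♙ · ·│3
2│· ♗ ♙ ♙ ♙ ♔ ♙ ♙│2
1│♖ ♘ · ♕ · ♗ ♘ ♖│1
  ─────────────────
  a b c d e f g h


a8, h8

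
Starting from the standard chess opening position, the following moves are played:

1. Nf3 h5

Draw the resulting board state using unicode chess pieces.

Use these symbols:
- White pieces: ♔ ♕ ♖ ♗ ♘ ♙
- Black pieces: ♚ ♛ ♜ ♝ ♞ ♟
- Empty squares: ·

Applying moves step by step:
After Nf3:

♜ ♞ ♝ ♛ ♚ ♝ ♞ ♜
♟ ♟ ♟ ♟ ♟ ♟ ♟ ♟
· · · · · · · ·
· · · · · · · ·
· · · · · · · ·
· · · · · ♘ · ·
♙ ♙ ♙ ♙ ♙ ♙ ♙ ♙
♖ ♘ ♗ ♕ ♔ ♗ · ♖


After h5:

♜ ♞ ♝ ♛ ♚ ♝ ♞ ♜
♟ ♟ ♟ ♟ ♟ ♟ ♟ ·
· · · · · · · ·
· · · · · · · ♟
· · · · · · · ·
· · · · · ♘ · ·
♙ ♙ ♙ ♙ ♙ ♙ ♙ ♙
♖ ♘ ♗ ♕ ♔ ♗ · ♖



  a b c d e f g h
  ─────────────────
8│♜ ♞ ♝ ♛ ♚ ♝ ♞ ♜│8
7│♟ ♟ ♟ ♟ ♟ ♟ ♟ ·│7
6│· · · · · · · ·│6
5│· · · · · · · ♟│5
4│· · · · · · · ·│4
3│· · · · · ♘ · ·│3
2│♙ ♙ ♙ ♙ ♙ ♙ ♙ ♙│2
1│♖ ♘ ♗ ♕ ♔ ♗ · ♖│1
  ─────────────────
  a b c d e f g h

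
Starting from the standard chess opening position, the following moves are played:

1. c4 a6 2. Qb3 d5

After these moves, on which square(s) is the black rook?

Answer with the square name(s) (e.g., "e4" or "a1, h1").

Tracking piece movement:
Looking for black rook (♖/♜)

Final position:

  a b c d e f g h
  ─────────────────
8│♜ ♞ ♝ ♛ ♚ ♝ ♞ ♜│8
7│· ♟ ♟ · ♟ ♟ ♟ ♟│7
6│♟ · · · · · · ·│6
5│· · · ♟ · · · ·│5
4│· · ♙ · · · · ·│4
3│· ♕ · · · · · ·│3
2│♙ ♙ · ♙ ♙ ♙ ♙ ♙│2
1│♖ ♘ ♗ · ♔ ♗ ♘ ♖│1
  ─────────────────
  a b c d e f g h


a8, h8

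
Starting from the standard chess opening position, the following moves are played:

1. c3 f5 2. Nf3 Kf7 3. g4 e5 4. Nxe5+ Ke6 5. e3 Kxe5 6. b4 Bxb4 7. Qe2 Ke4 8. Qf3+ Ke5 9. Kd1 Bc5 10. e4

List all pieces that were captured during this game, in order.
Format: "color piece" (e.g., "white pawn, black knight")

Tracking captures:
  Nxe5+: captured black pawn
  Kxe5: captured white knight
  Bxb4: captured white pawn

black pawn, white knight, white pawn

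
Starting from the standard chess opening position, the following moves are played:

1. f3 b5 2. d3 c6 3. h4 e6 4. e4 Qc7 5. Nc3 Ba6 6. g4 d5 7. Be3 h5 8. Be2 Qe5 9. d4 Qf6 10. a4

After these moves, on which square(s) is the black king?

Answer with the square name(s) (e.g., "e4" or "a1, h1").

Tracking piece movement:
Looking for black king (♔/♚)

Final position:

  a b c d e f g h
  ─────────────────
8│♜ ♞ · · ♚ ♝ ♞ ♜│8
7│♟ · · · · ♟ ♟ ·│7
6│♝ · ♟ · ♟ ♛ · ·│6
5│· ♟ · ♟ · · · ♟│5
4│♙ · · ♙ ♙ · ♙ ♙│4
3│· · ♘ · ♗ ♙ · ·│3
2│· ♙ ♙ · ♗ · · ·│2
1│♖ · · ♕ ♔ · ♘ ♖│1
  ─────────────────
  a b c d e f g h


e8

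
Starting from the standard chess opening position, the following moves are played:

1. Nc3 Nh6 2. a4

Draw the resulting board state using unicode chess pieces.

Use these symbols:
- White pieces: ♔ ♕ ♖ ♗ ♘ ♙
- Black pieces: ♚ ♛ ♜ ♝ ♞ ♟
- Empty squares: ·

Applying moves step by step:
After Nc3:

♜ ♞ ♝ ♛ ♚ ♝ ♞ ♜
♟ ♟ ♟ ♟ ♟ ♟ ♟ ♟
· · · · · · · ·
· · · · · · · ·
· · · · · · · ·
· · ♘ · · · · ·
♙ ♙ ♙ ♙ ♙ ♙ ♙ ♙
♖ · ♗ ♕ ♔ ♗ ♘ ♖


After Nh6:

♜ ♞ ♝ ♛ ♚ ♝ · ♜
♟ ♟ ♟ ♟ ♟ ♟ ♟ ♟
· · · · · · · ♞
· · · · · · · ·
· · · · · · · ·
· · ♘ · · · · ·
♙ ♙ ♙ ♙ ♙ ♙ ♙ ♙
♖ · ♗ ♕ ♔ ♗ ♘ ♖


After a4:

♜ ♞ ♝ ♛ ♚ ♝ · ♜
♟ ♟ ♟ ♟ ♟ ♟ ♟ ♟
· · · · · · · ♞
· · · · · · · ·
♙ · · · · · · ·
· · ♘ · · · · ·
· ♙ ♙ ♙ ♙ ♙ ♙ ♙
♖ · ♗ ♕ ♔ ♗ ♘ ♖



  a b c d e f g h
  ─────────────────
8│♜ ♞ ♝ ♛ ♚ ♝ · ♜│8
7│♟ ♟ ♟ ♟ ♟ ♟ ♟ ♟│7
6│· · · · · · · ♞│6
5│· · · · · · · ·│5
4│♙ · · · · · · ·│4
3│· · ♘ · · · · ·│3
2│· ♙ ♙ ♙ ♙ ♙ ♙ ♙│2
1│♖ · ♗ ♕ ♔ ♗ ♘ ♖│1
  ─────────────────
  a b c d e f g h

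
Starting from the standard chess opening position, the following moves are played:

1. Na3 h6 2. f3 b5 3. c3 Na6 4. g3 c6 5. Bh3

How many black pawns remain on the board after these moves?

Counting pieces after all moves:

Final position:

  a b c d e f g h
  ─────────────────
8│♜ · ♝ ♛ ♚ ♝ ♞ ♜│8
7│♟ · · ♟ ♟ ♟ ♟ ·│7
6│♞ · ♟ · · · · ♟│6
5│· ♟ · · · · · ·│5
4│· · · · · · · ·│4
3│♘ · ♙ · · ♙ ♙ ♗│3
2│♙ ♙ · ♙ ♙ · · ♙│2
1│♖ · ♗ ♕ ♔ · ♘ ♖│1
  ─────────────────
  a b c d e f g h


8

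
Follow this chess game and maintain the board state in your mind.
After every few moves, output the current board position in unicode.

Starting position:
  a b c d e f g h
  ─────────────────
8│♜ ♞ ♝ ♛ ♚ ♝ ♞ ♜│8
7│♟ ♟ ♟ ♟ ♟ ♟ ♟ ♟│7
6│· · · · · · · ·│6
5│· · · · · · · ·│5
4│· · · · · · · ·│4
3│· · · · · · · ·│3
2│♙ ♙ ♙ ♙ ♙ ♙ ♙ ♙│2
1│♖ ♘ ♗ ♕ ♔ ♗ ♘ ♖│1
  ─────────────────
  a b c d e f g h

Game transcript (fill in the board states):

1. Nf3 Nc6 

  a b c d e f g h
  ─────────────────
8│♜ · ♝ ♛ ♚ ♝ ♞ ♜│8
7│♟ ♟ ♟ ♟ ♟ ♟ ♟ ♟│7
6│· · ♞ · · · · ·│6
5│· · · · · · · ·│5
4│· · · · · · · ·│4
3│· · · · · ♘ · ·│3
2│♙ ♙ ♙ ♙ ♙ ♙ ♙ ♙│2
1│♖ ♘ ♗ ♕ ♔ ♗ · ♖│1
  ─────────────────
  a b c d e f g h

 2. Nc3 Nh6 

  a b c d e f g h
  ─────────────────
8│♜ · ♝ ♛ ♚ ♝ · ♜│8
7│♟ ♟ ♟ ♟ ♟ ♟ ♟ ♟│7
6│· · ♞ · · · · ♞│6
5│· · · · · · · ·│5
4│· · · · · · · ·│4
3│· · ♘ · · ♘ · ·│3
2│♙ ♙ ♙ ♙ ♙ ♙ ♙ ♙│2
1│♖ · ♗ ♕ ♔ ♗ · ♖│1
  ─────────────────
  a b c d e f g h

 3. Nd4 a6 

  a b c d e f g h
  ─────────────────
8│♜ · ♝ ♛ ♚ ♝ · ♜│8
7│· ♟ ♟ ♟ ♟ ♟ ♟ ♟│7
6│♟ · ♞ · · · · ♞│6
5│· · · · · · · ·│5
4│· · · ♘ · · · ·│4
3│· · ♘ · · · · ·│3
2│♙ ♙ ♙ ♙ ♙ ♙ ♙ ♙│2
1│♖ · ♗ ♕ ♔ ♗ · ♖│1
  ─────────────────
  a b c d e f g h

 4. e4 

  a b c d e f g h
  ─────────────────
8│♜ · ♝ ♛ ♚ ♝ · ♜│8
7│· ♟ ♟ ♟ ♟ ♟ ♟ ♟│7
6│♟ · ♞ · · · · ♞│6
5│· · · · · · · ·│5
4│· · · ♘ ♙ · · ·│4
3│· · ♘ · · · · ·│3
2│♙ ♙ ♙ ♙ · ♙ ♙ ♙│2
1│♖ · ♗ ♕ ♔ ♗ · ♖│1
  ─────────────────
  a b c d e f g h


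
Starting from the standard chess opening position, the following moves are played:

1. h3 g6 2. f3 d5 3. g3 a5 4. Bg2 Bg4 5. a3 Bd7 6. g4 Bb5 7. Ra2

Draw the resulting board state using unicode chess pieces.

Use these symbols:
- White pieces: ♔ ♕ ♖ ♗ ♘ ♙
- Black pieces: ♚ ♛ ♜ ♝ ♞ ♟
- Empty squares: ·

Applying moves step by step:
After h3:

♜ ♞ ♝ ♛ ♚ ♝ ♞ ♜
♟ ♟ ♟ ♟ ♟ ♟ ♟ ♟
· · · · · · · ·
· · · · · · · ·
· · · · · · · ·
· · · · · · · ♙
♙ ♙ ♙ ♙ ♙ ♙ ♙ ·
♖ ♘ ♗ ♕ ♔ ♗ ♘ ♖


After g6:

♜ ♞ ♝ ♛ ♚ ♝ ♞ ♜
♟ ♟ ♟ ♟ ♟ ♟ · ♟
· · · · · · ♟ ·
· · · · · · · ·
· · · · · · · ·
· · · · · · · ♙
♙ ♙ ♙ ♙ ♙ ♙ ♙ ·
♖ ♘ ♗ ♕ ♔ ♗ ♘ ♖


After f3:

♜ ♞ ♝ ♛ ♚ ♝ ♞ ♜
♟ ♟ ♟ ♟ ♟ ♟ · ♟
· · · · · · ♟ ·
· · · · · · · ·
· · · · · · · ·
· · · · · ♙ · ♙
♙ ♙ ♙ ♙ ♙ · ♙ ·
♖ ♘ ♗ ♕ ♔ ♗ ♘ ♖


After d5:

♜ ♞ ♝ ♛ ♚ ♝ ♞ ♜
♟ ♟ ♟ · ♟ ♟ · ♟
· · · · · · ♟ ·
· · · ♟ · · · ·
· · · · · · · ·
· · · · · ♙ · ♙
♙ ♙ ♙ ♙ ♙ · ♙ ·
♖ ♘ ♗ ♕ ♔ ♗ ♘ ♖


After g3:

♜ ♞ ♝ ♛ ♚ ♝ ♞ ♜
♟ ♟ ♟ · ♟ ♟ · ♟
· · · · · · ♟ ·
· · · ♟ · · · ·
· · · · · · · ·
· · · · · ♙ ♙ ♙
♙ ♙ ♙ ♙ ♙ · · ·
♖ ♘ ♗ ♕ ♔ ♗ ♘ ♖


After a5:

♜ ♞ ♝ ♛ ♚ ♝ ♞ ♜
· ♟ ♟ · ♟ ♟ · ♟
· · · · · · ♟ ·
♟ · · ♟ · · · ·
· · · · · · · ·
· · · · · ♙ ♙ ♙
♙ ♙ ♙ ♙ ♙ · · ·
♖ ♘ ♗ ♕ ♔ ♗ ♘ ♖


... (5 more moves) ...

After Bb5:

♜ ♞ · ♛ ♚ ♝ ♞ ♜
· ♟ ♟ · ♟ ♟ · ♟
· · · · · · ♟ ·
♟ ♝ · ♟ · · · ·
· · · · · · ♙ ·
♙ · · · · ♙ · ♙
· ♙ ♙ ♙ ♙ · ♗ ·
♖ ♘ ♗ ♕ ♔ · ♘ ♖


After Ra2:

♜ ♞ · ♛ ♚ ♝ ♞ ♜
· ♟ ♟ · ♟ ♟ · ♟
· · · · · · ♟ ·
♟ ♝ · ♟ · · · ·
· · · · · · ♙ ·
♙ · · · · ♙ · ♙
♖ ♙ ♙ ♙ ♙ · ♗ ·
· ♘ ♗ ♕ ♔ · ♘ ♖



  a b c d e f g h
  ─────────────────
8│♜ ♞ · ♛ ♚ ♝ ♞ ♜│8
7│· ♟ ♟ · ♟ ♟ · ♟│7
6│· · · · · · ♟ ·│6
5│♟ ♝ · ♟ · · · ·│5
4│· · · · · · ♙ ·│4
3│♙ · · · · ♙ · ♙│3
2│♖ ♙ ♙ ♙ ♙ · ♗ ·│2
1│· ♘ ♗ ♕ ♔ · ♘ ♖│1
  ─────────────────
  a b c d e f g h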